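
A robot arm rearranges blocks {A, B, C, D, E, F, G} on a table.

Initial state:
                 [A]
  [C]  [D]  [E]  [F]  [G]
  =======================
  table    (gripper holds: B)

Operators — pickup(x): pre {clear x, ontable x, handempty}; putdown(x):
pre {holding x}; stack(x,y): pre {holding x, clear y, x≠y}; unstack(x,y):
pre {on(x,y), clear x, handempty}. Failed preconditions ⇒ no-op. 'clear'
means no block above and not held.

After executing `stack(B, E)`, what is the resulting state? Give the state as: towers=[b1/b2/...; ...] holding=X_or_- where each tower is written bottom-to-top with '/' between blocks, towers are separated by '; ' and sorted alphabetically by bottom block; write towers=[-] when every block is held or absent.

towers=[C; D; E/B; F/A; G] holding=-

before: towers=[C; D; E; F/A; G] holding=B
pre[stack(B, E)]: holding(B) ok, clear(E) ok, B≠E ok
all met → apply stack(B, E)
after:  towers=[C; D; E/B; F/A; G] holding=-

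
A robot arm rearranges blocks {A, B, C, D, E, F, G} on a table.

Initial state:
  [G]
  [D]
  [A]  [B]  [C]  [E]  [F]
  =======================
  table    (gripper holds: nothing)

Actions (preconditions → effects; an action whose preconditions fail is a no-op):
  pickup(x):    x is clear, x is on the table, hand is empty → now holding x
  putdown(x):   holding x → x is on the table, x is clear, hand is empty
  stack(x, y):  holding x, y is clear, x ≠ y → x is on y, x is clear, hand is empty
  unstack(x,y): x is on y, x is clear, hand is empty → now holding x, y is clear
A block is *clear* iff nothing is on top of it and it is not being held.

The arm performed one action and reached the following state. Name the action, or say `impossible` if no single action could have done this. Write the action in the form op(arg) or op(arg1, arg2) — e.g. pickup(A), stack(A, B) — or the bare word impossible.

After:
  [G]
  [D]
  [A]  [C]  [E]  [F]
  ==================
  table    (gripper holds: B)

target: towers=[A/D/G; C; E; F] holding=B
         pickup(B) → towers=[A/D/G; C; E; F] holding=B  ← match
         pickup(F) → towers=[A/D/G; B; C; E] holding=F
     unstack(G, D) → towers=[A/D; B; C; E; F] holding=G
         pickup(E) → towers=[A/D/G; B; C; F] holding=E
         pickup(C) → towers=[A/D/G; B; E; F] holding=C

pickup(B)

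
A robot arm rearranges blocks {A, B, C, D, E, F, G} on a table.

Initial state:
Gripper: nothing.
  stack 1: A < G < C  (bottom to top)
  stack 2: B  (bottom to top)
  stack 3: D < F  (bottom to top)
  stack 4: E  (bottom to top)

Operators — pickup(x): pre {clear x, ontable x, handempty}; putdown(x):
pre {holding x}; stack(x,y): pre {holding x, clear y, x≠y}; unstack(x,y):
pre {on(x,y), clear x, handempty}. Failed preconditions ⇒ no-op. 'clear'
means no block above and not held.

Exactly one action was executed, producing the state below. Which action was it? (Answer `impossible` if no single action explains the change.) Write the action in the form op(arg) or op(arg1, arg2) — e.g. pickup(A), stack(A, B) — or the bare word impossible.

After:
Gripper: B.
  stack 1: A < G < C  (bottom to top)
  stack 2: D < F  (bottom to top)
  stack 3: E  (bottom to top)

target: towers=[A/G/C; D/F; E] holding=B
         pickup(B) → towers=[A/G/C; D/F; E] holding=B  ← match
     unstack(F, D) → towers=[A/G/C; B; D; E] holding=F
         pickup(E) → towers=[A/G/C; B; D/F] holding=E
     unstack(C, G) → towers=[A/G; B; D/F; E] holding=C

pickup(B)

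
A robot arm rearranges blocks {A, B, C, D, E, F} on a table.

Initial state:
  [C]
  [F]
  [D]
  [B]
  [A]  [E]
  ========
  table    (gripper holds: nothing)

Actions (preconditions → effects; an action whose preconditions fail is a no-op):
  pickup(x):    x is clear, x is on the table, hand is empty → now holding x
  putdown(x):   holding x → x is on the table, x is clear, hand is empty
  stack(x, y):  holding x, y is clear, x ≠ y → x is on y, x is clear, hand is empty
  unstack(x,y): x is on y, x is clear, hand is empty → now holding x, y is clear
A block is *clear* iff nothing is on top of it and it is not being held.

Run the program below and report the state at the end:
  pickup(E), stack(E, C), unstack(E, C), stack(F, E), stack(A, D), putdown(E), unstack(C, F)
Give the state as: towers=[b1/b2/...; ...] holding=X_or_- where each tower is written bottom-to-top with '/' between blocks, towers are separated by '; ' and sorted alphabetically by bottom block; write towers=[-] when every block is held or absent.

towers=[A/B/D/F; E] holding=C

step 1 (pickup(E)): towers=[A/B/D/F/C] holding=E
step 2 (stack(E, C)): towers=[A/B/D/F/C/E] holding=-
step 3 (unstack(E, C)): towers=[A/B/D/F/C] holding=E
step 4 (stack(F, E)) [no-op]: towers=[A/B/D/F/C] holding=E
step 5 (stack(A, D)) [no-op]: towers=[A/B/D/F/C] holding=E
step 6 (putdown(E)): towers=[A/B/D/F/C; E] holding=-
step 7 (unstack(C, F)): towers=[A/B/D/F; E] holding=C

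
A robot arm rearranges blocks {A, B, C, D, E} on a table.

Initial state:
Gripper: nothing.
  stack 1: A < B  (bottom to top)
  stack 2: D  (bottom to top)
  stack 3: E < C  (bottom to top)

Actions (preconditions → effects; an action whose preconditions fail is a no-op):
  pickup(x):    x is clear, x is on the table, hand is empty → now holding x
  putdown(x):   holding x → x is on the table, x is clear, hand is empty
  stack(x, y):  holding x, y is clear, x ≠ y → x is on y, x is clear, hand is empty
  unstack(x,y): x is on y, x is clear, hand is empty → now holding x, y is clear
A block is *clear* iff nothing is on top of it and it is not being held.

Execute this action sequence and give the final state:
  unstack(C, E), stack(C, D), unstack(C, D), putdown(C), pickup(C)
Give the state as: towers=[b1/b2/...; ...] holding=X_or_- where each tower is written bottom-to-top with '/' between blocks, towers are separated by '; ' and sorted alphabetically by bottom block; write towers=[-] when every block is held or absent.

step 1 (unstack(C, E)): towers=[A/B; D; E] holding=C
step 2 (stack(C, D)): towers=[A/B; D/C; E] holding=-
step 3 (unstack(C, D)): towers=[A/B; D; E] holding=C
step 4 (putdown(C)): towers=[A/B; C; D; E] holding=-
step 5 (pickup(C)): towers=[A/B; D; E] holding=C

towers=[A/B; D; E] holding=C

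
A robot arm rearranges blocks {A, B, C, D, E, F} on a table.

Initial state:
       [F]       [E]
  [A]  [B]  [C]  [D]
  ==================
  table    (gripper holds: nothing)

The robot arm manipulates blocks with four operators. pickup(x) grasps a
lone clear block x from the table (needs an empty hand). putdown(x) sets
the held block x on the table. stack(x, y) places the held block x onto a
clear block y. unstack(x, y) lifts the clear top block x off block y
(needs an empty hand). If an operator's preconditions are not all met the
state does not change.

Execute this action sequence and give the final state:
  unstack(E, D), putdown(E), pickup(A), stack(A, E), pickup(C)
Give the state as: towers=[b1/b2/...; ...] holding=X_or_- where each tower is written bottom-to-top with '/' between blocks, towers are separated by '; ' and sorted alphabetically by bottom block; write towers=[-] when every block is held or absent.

step 1 (unstack(E, D)): towers=[A; B/F; C; D] holding=E
step 2 (putdown(E)): towers=[A; B/F; C; D; E] holding=-
step 3 (pickup(A)): towers=[B/F; C; D; E] holding=A
step 4 (stack(A, E)): towers=[B/F; C; D; E/A] holding=-
step 5 (pickup(C)): towers=[B/F; D; E/A] holding=C

towers=[B/F; D; E/A] holding=C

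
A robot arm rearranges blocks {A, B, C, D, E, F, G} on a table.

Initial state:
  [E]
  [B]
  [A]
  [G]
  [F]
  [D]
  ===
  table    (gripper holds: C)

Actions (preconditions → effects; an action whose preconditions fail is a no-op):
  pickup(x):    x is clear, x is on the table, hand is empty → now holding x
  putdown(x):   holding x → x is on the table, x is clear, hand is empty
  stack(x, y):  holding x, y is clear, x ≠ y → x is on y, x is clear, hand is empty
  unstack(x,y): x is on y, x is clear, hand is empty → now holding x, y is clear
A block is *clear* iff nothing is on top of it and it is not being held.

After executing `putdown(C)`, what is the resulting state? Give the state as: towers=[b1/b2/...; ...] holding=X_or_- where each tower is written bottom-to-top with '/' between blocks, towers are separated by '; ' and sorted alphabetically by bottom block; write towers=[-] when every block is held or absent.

before: towers=[D/F/G/A/B/E] holding=C
pre[putdown(C)]: holding(C) yes
all met → apply putdown(C)
after:  towers=[C; D/F/G/A/B/E] holding=-

towers=[C; D/F/G/A/B/E] holding=-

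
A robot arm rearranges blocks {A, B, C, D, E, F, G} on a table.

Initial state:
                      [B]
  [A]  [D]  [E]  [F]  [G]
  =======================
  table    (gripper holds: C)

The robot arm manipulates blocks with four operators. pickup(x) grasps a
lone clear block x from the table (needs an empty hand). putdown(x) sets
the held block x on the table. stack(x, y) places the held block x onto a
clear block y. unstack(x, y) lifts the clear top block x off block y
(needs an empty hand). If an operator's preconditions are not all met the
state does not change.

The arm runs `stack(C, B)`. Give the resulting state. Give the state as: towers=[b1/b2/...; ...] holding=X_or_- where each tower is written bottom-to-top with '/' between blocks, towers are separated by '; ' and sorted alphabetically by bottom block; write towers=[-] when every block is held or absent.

before: towers=[A; D; E; F; G/B] holding=C
pre[stack(C, B)]: holding(C) yes, clear(B) yes, C≠B yes
all met → apply stack(C, B)
after:  towers=[A; D; E; F; G/B/C] holding=-

towers=[A; D; E; F; G/B/C] holding=-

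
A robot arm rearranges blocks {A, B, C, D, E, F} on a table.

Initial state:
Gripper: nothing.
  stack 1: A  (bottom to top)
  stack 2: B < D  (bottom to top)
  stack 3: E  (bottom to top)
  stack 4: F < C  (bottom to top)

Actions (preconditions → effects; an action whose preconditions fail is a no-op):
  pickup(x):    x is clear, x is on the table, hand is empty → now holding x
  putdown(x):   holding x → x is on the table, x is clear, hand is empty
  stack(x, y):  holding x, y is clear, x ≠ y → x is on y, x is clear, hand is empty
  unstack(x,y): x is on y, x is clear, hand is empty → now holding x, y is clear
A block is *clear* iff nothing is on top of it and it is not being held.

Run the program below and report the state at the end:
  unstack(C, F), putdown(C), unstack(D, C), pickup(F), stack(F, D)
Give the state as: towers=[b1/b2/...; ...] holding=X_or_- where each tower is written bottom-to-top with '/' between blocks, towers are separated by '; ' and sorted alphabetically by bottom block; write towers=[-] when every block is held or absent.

step 1 (unstack(C, F)): towers=[A; B/D; E; F] holding=C
step 2 (putdown(C)): towers=[A; B/D; C; E; F] holding=-
step 3 (unstack(D, C)) [no-op]: towers=[A; B/D; C; E; F] holding=-
step 4 (pickup(F)): towers=[A; B/D; C; E] holding=F
step 5 (stack(F, D)): towers=[A; B/D/F; C; E] holding=-

towers=[A; B/D/F; C; E] holding=-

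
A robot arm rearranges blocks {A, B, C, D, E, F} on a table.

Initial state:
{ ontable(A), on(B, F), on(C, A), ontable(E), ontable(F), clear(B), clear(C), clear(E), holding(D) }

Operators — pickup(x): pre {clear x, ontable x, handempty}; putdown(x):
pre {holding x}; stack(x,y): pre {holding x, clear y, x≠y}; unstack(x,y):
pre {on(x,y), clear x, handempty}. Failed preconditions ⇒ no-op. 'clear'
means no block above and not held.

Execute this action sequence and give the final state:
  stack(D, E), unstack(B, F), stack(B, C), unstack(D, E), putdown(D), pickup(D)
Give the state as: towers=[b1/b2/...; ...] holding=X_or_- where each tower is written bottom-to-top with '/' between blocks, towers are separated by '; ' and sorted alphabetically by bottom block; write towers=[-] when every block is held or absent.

step 1 (stack(D, E)): towers=[A/C; E/D; F/B] holding=-
step 2 (unstack(B, F)): towers=[A/C; E/D; F] holding=B
step 3 (stack(B, C)): towers=[A/C/B; E/D; F] holding=-
step 4 (unstack(D, E)): towers=[A/C/B; E; F] holding=D
step 5 (putdown(D)): towers=[A/C/B; D; E; F] holding=-
step 6 (pickup(D)): towers=[A/C/B; E; F] holding=D

towers=[A/C/B; E; F] holding=D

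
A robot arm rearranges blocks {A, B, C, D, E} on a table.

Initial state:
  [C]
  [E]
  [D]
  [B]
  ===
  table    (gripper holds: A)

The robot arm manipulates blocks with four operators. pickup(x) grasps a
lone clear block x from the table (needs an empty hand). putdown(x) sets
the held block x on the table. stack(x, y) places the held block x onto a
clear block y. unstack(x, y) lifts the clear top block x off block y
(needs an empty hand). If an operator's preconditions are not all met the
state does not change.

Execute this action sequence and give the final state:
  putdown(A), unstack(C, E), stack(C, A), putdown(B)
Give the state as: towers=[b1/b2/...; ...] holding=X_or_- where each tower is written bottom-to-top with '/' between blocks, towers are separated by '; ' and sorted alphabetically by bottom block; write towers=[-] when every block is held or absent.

step 1 (putdown(A)): towers=[A; B/D/E/C] holding=-
step 2 (unstack(C, E)): towers=[A; B/D/E] holding=C
step 3 (stack(C, A)): towers=[A/C; B/D/E] holding=-
step 4 (putdown(B)) [no-op]: towers=[A/C; B/D/E] holding=-

towers=[A/C; B/D/E] holding=-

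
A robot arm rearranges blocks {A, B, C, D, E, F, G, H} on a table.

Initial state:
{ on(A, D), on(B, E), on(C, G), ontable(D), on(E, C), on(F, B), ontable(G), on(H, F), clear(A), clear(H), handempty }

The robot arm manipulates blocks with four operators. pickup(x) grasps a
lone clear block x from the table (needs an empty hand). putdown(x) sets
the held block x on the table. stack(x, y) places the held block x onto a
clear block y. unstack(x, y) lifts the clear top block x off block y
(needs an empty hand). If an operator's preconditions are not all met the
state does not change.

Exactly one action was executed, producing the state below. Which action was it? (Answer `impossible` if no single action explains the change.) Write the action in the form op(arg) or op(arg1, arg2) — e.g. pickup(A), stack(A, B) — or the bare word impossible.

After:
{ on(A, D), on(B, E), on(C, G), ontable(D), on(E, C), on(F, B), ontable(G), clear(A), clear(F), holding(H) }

unstack(H, F)

target: towers=[D/A; G/C/E/B/F] holding=H
     unstack(A, D) → towers=[D; G/C/E/B/F/H] holding=A
     unstack(H, F) → towers=[D/A; G/C/E/B/F] holding=H  ← match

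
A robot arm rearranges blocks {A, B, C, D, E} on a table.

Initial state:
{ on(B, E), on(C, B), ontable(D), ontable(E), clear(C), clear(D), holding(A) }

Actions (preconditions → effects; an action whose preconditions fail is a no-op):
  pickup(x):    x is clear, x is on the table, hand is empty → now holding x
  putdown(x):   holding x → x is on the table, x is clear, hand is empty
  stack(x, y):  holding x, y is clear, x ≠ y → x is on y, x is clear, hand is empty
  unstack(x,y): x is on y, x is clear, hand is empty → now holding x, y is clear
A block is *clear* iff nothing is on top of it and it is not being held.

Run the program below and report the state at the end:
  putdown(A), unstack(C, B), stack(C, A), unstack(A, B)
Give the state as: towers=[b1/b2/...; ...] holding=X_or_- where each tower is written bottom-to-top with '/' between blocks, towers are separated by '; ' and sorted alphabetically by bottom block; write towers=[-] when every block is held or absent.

step 1 (putdown(A)): towers=[A; D; E/B/C] holding=-
step 2 (unstack(C, B)): towers=[A; D; E/B] holding=C
step 3 (stack(C, A)): towers=[A/C; D; E/B] holding=-
step 4 (unstack(A, B)) [no-op]: towers=[A/C; D; E/B] holding=-

towers=[A/C; D; E/B] holding=-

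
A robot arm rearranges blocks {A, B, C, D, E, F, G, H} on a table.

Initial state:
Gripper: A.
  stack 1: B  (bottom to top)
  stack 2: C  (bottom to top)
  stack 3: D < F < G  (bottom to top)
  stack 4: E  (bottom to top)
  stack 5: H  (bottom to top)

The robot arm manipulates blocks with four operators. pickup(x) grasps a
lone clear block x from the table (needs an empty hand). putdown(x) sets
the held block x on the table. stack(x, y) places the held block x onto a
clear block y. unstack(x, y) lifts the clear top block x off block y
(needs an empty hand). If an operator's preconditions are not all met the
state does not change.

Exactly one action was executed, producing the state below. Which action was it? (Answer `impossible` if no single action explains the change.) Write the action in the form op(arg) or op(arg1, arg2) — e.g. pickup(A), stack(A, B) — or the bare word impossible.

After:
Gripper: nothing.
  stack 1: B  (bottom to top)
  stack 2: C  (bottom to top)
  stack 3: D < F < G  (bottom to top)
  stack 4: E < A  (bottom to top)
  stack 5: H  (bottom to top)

target: towers=[B; C; D/F/G; E/A; H] holding=-
        putdown(A) → towers=[A; B; C; D/F/G; E; H] holding=-
       stack(A, G) → towers=[B; C; D/F/G/A; E; H] holding=-
       stack(A, E) → towers=[B; C; D/F/G; E/A; H] holding=-  ← match
       stack(A, H) → towers=[B; C; D/F/G; E; H/A] holding=-
       stack(A, B) → towers=[B/A; C; D/F/G; E; H] holding=-
       stack(A, C) → towers=[B; C/A; D/F/G; E; H] holding=-

stack(A, E)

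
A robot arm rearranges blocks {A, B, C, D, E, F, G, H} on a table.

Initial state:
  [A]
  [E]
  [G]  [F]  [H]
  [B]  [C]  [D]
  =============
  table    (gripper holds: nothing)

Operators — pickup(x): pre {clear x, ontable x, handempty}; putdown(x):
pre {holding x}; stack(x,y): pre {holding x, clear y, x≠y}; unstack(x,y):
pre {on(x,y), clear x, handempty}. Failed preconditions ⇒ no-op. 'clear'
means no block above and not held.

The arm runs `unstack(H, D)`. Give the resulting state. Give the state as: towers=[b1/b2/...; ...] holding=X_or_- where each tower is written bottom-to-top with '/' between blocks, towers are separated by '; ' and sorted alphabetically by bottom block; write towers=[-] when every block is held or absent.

before: towers=[B/G/E/A; C/F; D/H] holding=-
pre[unstack(H, D)]: on(H,D) ok, clear(H) ok, handempty ok
all met → apply unstack(H, D)
after:  towers=[B/G/E/A; C/F; D] holding=H

towers=[B/G/E/A; C/F; D] holding=H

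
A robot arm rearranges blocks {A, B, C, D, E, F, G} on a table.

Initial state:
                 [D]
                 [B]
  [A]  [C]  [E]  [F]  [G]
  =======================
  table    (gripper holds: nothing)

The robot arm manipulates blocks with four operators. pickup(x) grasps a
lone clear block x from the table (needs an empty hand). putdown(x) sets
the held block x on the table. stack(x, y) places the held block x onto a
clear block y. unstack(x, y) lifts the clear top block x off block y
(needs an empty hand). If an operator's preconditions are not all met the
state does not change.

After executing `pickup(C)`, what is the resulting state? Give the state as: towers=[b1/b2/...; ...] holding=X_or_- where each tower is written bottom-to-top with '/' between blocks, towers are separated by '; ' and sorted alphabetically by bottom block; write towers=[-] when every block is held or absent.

before: towers=[A; C; E; F/B/D; G] holding=-
pre[pickup(C)]: clear(C) ✓, ontable(C) ✓, handempty ✓
all met → apply pickup(C)
after:  towers=[A; E; F/B/D; G] holding=C

towers=[A; E; F/B/D; G] holding=C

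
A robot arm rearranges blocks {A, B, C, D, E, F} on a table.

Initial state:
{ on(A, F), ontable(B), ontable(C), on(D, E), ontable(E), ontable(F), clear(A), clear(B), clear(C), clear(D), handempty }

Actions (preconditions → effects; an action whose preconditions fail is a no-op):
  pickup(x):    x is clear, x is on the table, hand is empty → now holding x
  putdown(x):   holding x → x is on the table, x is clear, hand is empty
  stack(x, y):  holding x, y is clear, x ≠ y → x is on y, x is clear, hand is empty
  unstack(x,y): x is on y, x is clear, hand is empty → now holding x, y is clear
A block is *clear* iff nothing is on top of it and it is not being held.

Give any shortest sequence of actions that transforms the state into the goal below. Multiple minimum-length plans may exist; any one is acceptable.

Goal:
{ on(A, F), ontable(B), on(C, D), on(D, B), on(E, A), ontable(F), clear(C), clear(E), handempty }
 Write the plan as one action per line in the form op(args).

step 1 (unstack(D, E)): towers=[B; C; E; F/A] holding=D
step 2 (stack(D, B)): towers=[B/D; C; E; F/A] holding=-
step 3 (pickup(E)): towers=[B/D; C; F/A] holding=E
step 4 (stack(E, A)): towers=[B/D; C; F/A/E] holding=-
step 5 (pickup(C)): towers=[B/D; F/A/E] holding=C
step 6 (stack(C, D)): towers=[B/D/C; F/A/E] holding=-
goal check: towers=[B/D/C; F/A/E] holding=- — reached (length 6, optimal by BFS)

unstack(D, E)
stack(D, B)
pickup(E)
stack(E, A)
pickup(C)
stack(C, D)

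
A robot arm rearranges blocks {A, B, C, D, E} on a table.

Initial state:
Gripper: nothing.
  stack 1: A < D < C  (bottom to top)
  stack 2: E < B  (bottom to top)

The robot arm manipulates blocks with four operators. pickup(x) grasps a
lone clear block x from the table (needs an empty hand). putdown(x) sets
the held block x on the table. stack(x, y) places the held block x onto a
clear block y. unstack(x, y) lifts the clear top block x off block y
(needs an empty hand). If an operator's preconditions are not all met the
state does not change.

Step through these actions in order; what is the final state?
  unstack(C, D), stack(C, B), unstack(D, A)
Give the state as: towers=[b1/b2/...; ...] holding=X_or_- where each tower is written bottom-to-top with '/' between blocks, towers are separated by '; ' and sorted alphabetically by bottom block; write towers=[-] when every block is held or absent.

step 1 (unstack(C, D)): towers=[A/D; E/B] holding=C
step 2 (stack(C, B)): towers=[A/D; E/B/C] holding=-
step 3 (unstack(D, A)): towers=[A; E/B/C] holding=D

towers=[A; E/B/C] holding=D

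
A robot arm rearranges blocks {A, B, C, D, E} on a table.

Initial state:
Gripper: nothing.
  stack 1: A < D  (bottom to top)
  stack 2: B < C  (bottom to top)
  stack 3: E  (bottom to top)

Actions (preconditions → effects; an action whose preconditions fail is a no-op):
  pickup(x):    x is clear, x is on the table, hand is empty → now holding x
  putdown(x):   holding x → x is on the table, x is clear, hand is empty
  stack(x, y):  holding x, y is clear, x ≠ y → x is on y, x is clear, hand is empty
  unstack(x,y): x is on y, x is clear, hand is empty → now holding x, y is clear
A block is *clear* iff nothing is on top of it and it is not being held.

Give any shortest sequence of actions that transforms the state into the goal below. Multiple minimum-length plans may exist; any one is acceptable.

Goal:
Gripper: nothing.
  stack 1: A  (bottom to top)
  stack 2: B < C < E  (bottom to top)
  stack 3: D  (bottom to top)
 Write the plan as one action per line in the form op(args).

step 1 (unstack(D, A)): towers=[A; B/C; E] holding=D
step 2 (putdown(D)): towers=[A; B/C; D; E] holding=-
step 3 (pickup(E)): towers=[A; B/C; D] holding=E
step 4 (stack(E, C)): towers=[A; B/C/E; D] holding=-
goal check: towers=[A; B/C/E; D] holding=- — reached (length 4, optimal by BFS)

unstack(D, A)
putdown(D)
pickup(E)
stack(E, C)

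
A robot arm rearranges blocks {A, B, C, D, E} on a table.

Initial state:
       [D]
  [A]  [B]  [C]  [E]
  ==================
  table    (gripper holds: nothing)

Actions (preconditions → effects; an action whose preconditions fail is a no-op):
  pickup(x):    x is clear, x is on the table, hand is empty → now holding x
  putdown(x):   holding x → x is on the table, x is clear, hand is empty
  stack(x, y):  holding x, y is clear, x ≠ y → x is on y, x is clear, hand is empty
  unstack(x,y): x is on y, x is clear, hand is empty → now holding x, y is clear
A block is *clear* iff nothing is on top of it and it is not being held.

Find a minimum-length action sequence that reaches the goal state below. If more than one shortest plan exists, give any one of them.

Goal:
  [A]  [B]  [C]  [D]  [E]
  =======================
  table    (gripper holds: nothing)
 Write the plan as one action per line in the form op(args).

step 1 (unstack(D, B)): towers=[A; B; C; E] holding=D
step 2 (putdown(D)): towers=[A; B; C; D; E] holding=-
goal check: towers=[A; B; C; D; E] holding=- — reached (length 2, optimal by BFS)

unstack(D, B)
putdown(D)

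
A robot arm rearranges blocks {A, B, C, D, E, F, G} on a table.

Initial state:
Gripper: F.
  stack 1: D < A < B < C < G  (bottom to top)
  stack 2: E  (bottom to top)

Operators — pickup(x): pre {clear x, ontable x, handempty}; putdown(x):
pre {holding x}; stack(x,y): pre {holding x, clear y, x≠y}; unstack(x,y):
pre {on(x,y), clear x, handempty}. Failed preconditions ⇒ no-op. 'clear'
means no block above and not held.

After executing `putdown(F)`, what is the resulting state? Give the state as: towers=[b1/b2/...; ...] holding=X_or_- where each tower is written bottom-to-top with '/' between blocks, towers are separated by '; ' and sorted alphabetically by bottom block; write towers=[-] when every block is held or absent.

before: towers=[D/A/B/C/G; E] holding=F
pre[putdown(F)]: holding(F) ✓
all met → apply putdown(F)
after:  towers=[D/A/B/C/G; E; F] holding=-

towers=[D/A/B/C/G; E; F] holding=-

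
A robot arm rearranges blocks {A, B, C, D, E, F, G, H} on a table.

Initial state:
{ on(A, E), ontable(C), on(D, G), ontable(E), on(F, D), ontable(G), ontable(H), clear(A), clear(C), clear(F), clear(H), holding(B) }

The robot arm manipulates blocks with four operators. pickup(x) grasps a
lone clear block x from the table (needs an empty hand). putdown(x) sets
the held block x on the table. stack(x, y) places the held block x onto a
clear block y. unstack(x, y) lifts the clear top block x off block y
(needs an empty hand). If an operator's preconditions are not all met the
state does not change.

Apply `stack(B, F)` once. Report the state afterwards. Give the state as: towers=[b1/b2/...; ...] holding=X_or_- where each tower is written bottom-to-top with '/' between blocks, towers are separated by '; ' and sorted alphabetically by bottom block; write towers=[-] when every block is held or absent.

towers=[C; E/A; G/D/F/B; H] holding=-

before: towers=[C; E/A; G/D/F; H] holding=B
pre[stack(B, F)]: holding(B) ✓, clear(F) ✓, B≠F ✓
all met → apply stack(B, F)
after:  towers=[C; E/A; G/D/F/B; H] holding=-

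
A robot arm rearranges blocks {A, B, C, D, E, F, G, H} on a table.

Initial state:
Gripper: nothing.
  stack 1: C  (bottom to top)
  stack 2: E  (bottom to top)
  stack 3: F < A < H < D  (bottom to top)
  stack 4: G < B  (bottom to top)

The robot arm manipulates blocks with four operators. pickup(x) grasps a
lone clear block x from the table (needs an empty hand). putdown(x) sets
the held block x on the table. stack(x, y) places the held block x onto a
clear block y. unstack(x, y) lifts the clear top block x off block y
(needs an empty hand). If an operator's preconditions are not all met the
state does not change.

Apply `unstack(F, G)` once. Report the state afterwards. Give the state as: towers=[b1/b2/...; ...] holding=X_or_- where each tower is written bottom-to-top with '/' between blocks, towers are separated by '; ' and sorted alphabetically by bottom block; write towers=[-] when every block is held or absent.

towers=[C; E; F/A/H/D; G/B] holding=-

before: towers=[C; E; F/A/H/D; G/B] holding=-
pre[unstack(F, G)]: on(F,G) fail, clear(F) fail, handempty ok
on(F,G), clear(F) unmet → unstack(F, G) is a no-op
after:  towers=[C; E; F/A/H/D; G/B] holding=-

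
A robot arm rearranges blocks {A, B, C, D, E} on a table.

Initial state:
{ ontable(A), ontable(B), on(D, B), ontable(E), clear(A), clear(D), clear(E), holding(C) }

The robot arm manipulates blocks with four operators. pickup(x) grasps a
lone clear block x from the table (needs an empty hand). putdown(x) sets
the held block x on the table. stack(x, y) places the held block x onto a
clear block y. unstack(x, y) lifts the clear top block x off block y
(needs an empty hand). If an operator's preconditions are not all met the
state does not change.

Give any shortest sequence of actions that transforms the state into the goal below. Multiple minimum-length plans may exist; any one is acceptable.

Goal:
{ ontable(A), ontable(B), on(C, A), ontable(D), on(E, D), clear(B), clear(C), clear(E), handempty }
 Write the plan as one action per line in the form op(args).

stack(C, A)
unstack(D, B)
putdown(D)
pickup(E)
stack(E, D)

step 1 (stack(C, A)): towers=[A/C; B/D; E] holding=-
step 2 (unstack(D, B)): towers=[A/C; B; E] holding=D
step 3 (putdown(D)): towers=[A/C; B; D; E] holding=-
step 4 (pickup(E)): towers=[A/C; B; D] holding=E
step 5 (stack(E, D)): towers=[A/C; B; D/E] holding=-
goal check: towers=[A/C; B; D/E] holding=- — reached (length 5, optimal by BFS)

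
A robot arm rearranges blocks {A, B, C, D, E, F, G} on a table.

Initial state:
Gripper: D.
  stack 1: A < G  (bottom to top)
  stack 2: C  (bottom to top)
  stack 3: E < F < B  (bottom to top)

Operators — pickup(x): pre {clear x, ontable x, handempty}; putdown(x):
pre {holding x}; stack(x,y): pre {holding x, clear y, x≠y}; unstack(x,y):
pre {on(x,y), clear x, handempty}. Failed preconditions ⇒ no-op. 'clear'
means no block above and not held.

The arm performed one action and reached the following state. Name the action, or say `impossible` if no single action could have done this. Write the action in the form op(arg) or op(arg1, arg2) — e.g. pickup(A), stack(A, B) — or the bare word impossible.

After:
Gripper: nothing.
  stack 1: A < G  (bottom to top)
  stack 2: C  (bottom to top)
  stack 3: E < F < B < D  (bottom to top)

stack(D, B)

target: towers=[A/G; C; E/F/B/D] holding=-
        putdown(D) → towers=[A/G; C; D; E/F/B] holding=-
       stack(D, B) → towers=[A/G; C; E/F/B/D] holding=-  ← match
       stack(D, G) → towers=[A/G/D; C; E/F/B] holding=-
       stack(D, C) → towers=[A/G; C/D; E/F/B] holding=-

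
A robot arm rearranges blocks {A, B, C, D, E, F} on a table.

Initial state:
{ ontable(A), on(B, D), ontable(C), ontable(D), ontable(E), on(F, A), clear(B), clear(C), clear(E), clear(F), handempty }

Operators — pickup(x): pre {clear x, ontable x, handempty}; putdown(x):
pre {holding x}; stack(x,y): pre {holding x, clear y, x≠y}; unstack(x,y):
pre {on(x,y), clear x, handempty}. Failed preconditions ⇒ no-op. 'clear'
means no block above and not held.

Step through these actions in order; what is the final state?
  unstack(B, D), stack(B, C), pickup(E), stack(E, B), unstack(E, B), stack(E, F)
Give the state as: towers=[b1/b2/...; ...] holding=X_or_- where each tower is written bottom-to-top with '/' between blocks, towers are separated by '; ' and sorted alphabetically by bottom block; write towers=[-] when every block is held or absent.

step 1 (unstack(B, D)): towers=[A/F; C; D; E] holding=B
step 2 (stack(B, C)): towers=[A/F; C/B; D; E] holding=-
step 3 (pickup(E)): towers=[A/F; C/B; D] holding=E
step 4 (stack(E, B)): towers=[A/F; C/B/E; D] holding=-
step 5 (unstack(E, B)): towers=[A/F; C/B; D] holding=E
step 6 (stack(E, F)): towers=[A/F/E; C/B; D] holding=-

towers=[A/F/E; C/B; D] holding=-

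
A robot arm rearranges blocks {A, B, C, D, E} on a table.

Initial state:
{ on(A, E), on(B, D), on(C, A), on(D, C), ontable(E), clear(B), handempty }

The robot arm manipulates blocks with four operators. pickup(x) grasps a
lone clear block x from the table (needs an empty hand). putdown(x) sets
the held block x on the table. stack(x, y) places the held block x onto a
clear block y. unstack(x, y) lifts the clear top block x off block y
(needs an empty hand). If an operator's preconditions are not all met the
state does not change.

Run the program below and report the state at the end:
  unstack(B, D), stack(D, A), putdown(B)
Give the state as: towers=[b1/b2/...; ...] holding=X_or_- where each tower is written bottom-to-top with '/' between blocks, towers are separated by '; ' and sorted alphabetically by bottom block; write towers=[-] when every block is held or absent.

towers=[B; E/A/C/D] holding=-

step 1 (unstack(B, D)): towers=[E/A/C/D] holding=B
step 2 (stack(D, A)) [no-op]: towers=[E/A/C/D] holding=B
step 3 (putdown(B)): towers=[B; E/A/C/D] holding=-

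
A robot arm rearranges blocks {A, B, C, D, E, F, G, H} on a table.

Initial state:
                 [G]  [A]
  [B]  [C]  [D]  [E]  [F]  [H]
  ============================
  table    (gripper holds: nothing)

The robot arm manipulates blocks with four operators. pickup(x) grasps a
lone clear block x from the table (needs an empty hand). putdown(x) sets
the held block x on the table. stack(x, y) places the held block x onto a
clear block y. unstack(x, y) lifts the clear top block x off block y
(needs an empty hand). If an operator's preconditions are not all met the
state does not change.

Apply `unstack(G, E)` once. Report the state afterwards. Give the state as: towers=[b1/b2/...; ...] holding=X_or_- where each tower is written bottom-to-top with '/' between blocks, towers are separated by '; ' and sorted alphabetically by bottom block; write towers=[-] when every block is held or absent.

before: towers=[B; C; D; E/G; F/A; H] holding=-
pre[unstack(G, E)]: on(G,E) yes, clear(G) yes, handempty yes
all met → apply unstack(G, E)
after:  towers=[B; C; D; E; F/A; H] holding=G

towers=[B; C; D; E; F/A; H] holding=G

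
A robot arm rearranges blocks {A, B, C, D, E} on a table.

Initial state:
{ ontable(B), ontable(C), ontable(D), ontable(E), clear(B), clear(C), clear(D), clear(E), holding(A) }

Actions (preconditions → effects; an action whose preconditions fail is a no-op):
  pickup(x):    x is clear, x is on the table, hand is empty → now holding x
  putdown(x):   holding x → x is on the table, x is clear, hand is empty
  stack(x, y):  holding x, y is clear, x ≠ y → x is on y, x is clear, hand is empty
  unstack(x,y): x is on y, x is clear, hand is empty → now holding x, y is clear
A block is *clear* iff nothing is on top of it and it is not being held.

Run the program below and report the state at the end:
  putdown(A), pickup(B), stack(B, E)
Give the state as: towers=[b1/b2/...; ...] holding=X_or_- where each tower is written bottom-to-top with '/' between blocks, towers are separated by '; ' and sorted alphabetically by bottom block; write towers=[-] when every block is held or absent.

step 1 (putdown(A)): towers=[A; B; C; D; E] holding=-
step 2 (pickup(B)): towers=[A; C; D; E] holding=B
step 3 (stack(B, E)): towers=[A; C; D; E/B] holding=-

towers=[A; C; D; E/B] holding=-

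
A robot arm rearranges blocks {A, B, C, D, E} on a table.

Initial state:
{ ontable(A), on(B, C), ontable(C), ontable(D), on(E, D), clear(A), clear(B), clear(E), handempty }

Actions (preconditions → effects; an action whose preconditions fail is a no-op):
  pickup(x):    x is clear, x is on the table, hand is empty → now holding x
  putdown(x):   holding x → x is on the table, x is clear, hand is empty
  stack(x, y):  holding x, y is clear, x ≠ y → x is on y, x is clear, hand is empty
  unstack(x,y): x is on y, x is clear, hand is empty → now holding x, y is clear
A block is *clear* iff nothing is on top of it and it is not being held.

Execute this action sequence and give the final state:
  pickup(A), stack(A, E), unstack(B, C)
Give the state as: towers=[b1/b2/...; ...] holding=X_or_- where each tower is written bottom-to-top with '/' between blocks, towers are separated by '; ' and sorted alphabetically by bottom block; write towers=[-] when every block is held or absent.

step 1 (pickup(A)): towers=[C/B; D/E] holding=A
step 2 (stack(A, E)): towers=[C/B; D/E/A] holding=-
step 3 (unstack(B, C)): towers=[C; D/E/A] holding=B

towers=[C; D/E/A] holding=B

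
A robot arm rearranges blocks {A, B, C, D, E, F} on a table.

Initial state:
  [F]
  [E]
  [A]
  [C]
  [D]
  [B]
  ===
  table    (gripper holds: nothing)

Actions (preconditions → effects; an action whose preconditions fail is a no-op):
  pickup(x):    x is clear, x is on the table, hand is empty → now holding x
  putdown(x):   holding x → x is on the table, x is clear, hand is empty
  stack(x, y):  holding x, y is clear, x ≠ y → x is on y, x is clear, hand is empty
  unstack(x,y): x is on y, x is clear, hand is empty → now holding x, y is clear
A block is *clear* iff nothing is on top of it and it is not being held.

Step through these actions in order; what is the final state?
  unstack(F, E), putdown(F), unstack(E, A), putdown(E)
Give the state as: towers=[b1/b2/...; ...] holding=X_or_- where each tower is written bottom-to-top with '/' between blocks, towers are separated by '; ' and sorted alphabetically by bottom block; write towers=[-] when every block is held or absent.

step 1 (unstack(F, E)): towers=[B/D/C/A/E] holding=F
step 2 (putdown(F)): towers=[B/D/C/A/E; F] holding=-
step 3 (unstack(E, A)): towers=[B/D/C/A; F] holding=E
step 4 (putdown(E)): towers=[B/D/C/A; E; F] holding=-

towers=[B/D/C/A; E; F] holding=-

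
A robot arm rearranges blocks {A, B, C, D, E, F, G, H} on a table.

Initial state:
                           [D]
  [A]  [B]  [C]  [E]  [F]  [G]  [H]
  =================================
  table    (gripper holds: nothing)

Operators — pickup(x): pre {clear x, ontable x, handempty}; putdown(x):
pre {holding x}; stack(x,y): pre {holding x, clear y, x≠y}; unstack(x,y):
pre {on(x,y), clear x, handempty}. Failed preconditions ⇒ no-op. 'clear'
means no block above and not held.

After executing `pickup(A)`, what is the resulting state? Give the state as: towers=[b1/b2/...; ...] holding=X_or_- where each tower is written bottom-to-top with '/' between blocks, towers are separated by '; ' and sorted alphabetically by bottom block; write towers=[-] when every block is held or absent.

before: towers=[A; B; C; E; F; G/D; H] holding=-
pre[pickup(A)]: clear(A) yes, ontable(A) yes, handempty yes
all met → apply pickup(A)
after:  towers=[B; C; E; F; G/D; H] holding=A

towers=[B; C; E; F; G/D; H] holding=A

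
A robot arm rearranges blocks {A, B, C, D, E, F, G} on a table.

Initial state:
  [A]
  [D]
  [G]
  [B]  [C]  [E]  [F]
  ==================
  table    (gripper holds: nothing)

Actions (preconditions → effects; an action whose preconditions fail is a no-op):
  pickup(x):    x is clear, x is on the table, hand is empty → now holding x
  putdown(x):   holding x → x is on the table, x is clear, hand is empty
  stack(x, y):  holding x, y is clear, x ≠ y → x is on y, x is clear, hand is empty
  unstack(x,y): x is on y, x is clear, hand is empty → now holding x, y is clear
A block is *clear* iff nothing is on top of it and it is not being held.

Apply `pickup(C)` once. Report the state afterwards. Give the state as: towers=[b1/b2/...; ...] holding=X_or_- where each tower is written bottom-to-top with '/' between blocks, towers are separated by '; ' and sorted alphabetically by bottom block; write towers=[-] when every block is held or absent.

before: towers=[B/G/D/A; C; E; F] holding=-
pre[pickup(C)]: clear(C) yes, ontable(C) yes, handempty yes
all met → apply pickup(C)
after:  towers=[B/G/D/A; E; F] holding=C

towers=[B/G/D/A; E; F] holding=C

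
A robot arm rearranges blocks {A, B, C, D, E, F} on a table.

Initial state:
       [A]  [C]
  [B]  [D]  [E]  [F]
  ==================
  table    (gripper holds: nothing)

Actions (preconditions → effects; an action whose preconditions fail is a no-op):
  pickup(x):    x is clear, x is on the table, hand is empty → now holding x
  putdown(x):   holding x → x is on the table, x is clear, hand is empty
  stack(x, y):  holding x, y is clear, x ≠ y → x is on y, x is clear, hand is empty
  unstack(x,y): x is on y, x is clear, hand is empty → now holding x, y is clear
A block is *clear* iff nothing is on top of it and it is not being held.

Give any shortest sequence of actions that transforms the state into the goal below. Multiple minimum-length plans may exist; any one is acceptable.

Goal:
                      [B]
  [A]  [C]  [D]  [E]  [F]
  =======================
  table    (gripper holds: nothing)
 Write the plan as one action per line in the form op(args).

pickup(B)
stack(B, F)
unstack(A, D)
putdown(A)
unstack(C, E)
putdown(C)

step 1 (pickup(B)): towers=[D/A; E/C; F] holding=B
step 2 (stack(B, F)): towers=[D/A; E/C; F/B] holding=-
step 3 (unstack(A, D)): towers=[D; E/C; F/B] holding=A
step 4 (putdown(A)): towers=[A; D; E/C; F/B] holding=-
step 5 (unstack(C, E)): towers=[A; D; E; F/B] holding=C
step 6 (putdown(C)): towers=[A; C; D; E; F/B] holding=-
goal check: towers=[A; C; D; E; F/B] holding=- — reached (length 6, optimal by BFS)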